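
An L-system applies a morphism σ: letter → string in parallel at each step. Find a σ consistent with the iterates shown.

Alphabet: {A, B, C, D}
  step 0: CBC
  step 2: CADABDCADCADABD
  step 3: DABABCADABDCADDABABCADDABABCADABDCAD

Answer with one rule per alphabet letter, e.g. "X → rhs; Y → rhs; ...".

A->AB, B->D, C->DAB, D->CAD

  step 2 ⇒ step 3: CADABDCADCADABD ⇒ DAB·AB·CAD·AB·D·CAD·DAB·AB·CAD·DAB·AB·CAD·AB·D·CAD
    A ↦ AB
    B ↦ D
    C ↦ DAB
    D ↦ CAD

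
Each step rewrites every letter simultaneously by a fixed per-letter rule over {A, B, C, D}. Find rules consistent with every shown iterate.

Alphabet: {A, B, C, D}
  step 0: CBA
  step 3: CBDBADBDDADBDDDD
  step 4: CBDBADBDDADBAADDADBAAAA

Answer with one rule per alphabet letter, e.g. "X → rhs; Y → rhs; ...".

  step 3 ⇒ step 4: CBDBADBDDADBDDDD ⇒ CB·DB·A·DB·DD·A·DB·A·A·DD·A·DB·A·A·A·A
    A ↦ DD
    B ↦ DB
    C ↦ CB
    D ↦ A

A->DD, B->DB, C->CB, D->A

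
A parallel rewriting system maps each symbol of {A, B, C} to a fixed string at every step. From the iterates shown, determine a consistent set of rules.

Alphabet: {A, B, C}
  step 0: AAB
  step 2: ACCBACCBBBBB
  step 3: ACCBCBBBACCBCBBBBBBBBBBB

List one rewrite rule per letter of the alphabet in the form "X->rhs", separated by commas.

  step 2 ⇒ step 3: ACCBACCBBBBB ⇒ AC·CB·CB·BB·AC·CB·CB·BB·BB·BB·BB·BB
    A ↦ AC
    B ↦ BB
    C ↦ CB

A->AC, B->BB, C->CB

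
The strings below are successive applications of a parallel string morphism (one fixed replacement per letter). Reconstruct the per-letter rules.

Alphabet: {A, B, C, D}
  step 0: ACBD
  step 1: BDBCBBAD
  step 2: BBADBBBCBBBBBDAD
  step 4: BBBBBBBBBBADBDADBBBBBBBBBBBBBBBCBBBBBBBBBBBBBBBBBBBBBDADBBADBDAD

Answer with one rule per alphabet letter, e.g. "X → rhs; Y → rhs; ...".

  step 1 ⇒ step 2: BDBCBBAD ⇒ BB·AD·BB·BC·BB·BB·BD·AD
    A ↦ BD
    B ↦ BB
    C ↦ BC
    D ↦ AD

A->BD, B->BB, C->BC, D->AD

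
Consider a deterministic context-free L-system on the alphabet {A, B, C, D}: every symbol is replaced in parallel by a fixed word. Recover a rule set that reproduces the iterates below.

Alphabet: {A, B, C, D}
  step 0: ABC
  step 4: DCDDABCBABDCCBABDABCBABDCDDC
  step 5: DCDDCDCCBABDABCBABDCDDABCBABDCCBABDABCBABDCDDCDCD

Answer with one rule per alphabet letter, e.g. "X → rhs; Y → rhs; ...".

A->CB, B->AB, C->D, D->DC

  step 4 ⇒ step 5: DCDDABCBABDCCBABDABCBABDCDDC ⇒ DC·D·DC·DC·CB·AB·D·AB·CB·AB·DC·D·D·AB·CB·AB·DC·CB·AB·D·AB·CB·AB·DC·D·DC·DC·D
    A ↦ CB
    B ↦ AB
    C ↦ D
    D ↦ DC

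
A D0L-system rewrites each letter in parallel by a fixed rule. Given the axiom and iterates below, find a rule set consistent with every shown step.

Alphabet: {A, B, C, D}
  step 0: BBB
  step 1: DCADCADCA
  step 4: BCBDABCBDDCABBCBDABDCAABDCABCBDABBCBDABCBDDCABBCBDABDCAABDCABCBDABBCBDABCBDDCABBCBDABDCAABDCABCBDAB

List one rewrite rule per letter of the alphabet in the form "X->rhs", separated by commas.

  step 0 ⇒ step 1: BBB ⇒ DCA·DCA·DCA
    B ↦ DCA
    A ↦ AB  (constrained at step 1)
    C ↦ CBD  (constrained at step 1)
    D ↦ B  (constrained at step 1)

A->AB, B->DCA, C->CBD, D->B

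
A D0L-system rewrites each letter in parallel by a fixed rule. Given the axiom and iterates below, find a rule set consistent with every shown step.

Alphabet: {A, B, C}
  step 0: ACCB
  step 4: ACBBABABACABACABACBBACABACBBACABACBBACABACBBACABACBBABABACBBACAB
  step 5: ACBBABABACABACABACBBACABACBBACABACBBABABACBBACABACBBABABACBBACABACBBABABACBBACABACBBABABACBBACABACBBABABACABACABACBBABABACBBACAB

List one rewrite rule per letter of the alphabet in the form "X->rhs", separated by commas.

A->AC, B->AB, C->BB

  step 4 ⇒ step 5: ACBBABABACABACABACBBACABACBBACABACBBACABACBBACABACBBABABACBBACAB ⇒ AC·BB·AB·AB·AC·AB·AC·AB·AC·BB·AC·AB·AC·BB·AC·AB·AC·BB·AB·AB·AC·BB·AC·AB·AC·BB·AB·AB·AC·BB·AC·AB·AC·BB·AB·AB·AC·BB·AC·AB·AC·BB·AB·AB·AC·BB·AC·AB·AC·BB·AB·AB·AC·AB·AC·AB·AC·BB·AB·AB·AC·BB·AC·AB
    A ↦ AC
    B ↦ AB
    C ↦ BB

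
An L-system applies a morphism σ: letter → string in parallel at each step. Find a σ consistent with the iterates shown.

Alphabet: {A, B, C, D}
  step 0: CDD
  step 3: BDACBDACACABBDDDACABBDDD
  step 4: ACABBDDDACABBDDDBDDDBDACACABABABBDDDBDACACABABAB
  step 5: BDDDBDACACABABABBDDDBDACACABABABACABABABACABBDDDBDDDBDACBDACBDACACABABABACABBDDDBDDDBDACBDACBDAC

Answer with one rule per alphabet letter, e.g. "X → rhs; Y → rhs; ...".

  step 4 ⇒ step 5: ACABBDDDACABBDDDBDDDBDACACABABABBDDDBDACACABABAB ⇒ BD·DD·BD·AC·AC·AB·AB·AB·BD·DD·BD·AC·AC·AB·AB·AB·AC·AB·AB·AB·AC·AB·BD·DD·BD·DD·BD·AC·BD·AC·BD·AC·AC·AB·AB·AB·AC·AB·BD·DD·BD·DD·BD·AC·BD·AC·BD·AC
    A ↦ BD
    B ↦ AC
    C ↦ DD
    D ↦ AB

A->BD, B->AC, C->DD, D->AB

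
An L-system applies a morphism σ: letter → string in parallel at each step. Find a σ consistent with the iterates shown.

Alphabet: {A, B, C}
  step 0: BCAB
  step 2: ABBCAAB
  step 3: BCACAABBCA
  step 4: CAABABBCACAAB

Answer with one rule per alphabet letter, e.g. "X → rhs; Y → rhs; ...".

  step 3 ⇒ step 4: BCACAABBCA ⇒ CA·A·B·A·B·B·CA·CA·A·B
    A ↦ B
    B ↦ CA
    C ↦ A

A->B, B->CA, C->A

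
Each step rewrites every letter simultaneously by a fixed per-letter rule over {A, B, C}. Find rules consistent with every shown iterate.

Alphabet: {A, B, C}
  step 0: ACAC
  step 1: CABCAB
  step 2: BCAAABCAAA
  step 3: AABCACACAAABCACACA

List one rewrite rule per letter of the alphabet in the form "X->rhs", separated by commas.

  step 2 ⇒ step 3: BCAAABCAAA ⇒ AA·B·CA·CA·CA·AA·B·CA·CA·CA
    A ↦ CA
    B ↦ AA
    C ↦ B

A->CA, B->AA, C->B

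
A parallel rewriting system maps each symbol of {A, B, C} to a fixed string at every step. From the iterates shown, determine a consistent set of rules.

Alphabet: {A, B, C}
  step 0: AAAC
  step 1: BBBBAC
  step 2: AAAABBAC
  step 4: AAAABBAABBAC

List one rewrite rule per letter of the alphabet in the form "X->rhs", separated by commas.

  step 1 ⇒ step 2: BBBBAC ⇒ A·A·A·A·B·BAC
    A ↦ B
    B ↦ A
    C ↦ BAC

A->B, B->A, C->BAC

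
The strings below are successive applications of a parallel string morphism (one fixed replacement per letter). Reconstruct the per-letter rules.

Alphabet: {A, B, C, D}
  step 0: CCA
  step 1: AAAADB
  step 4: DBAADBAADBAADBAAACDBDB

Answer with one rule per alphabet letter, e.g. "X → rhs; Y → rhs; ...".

A->DB, B->C, C->AA, D->A

  step 0 ⇒ step 1: CCA ⇒ AA·AA·DB
    A ↦ DB
    C ↦ AA
    B ↦ C  (constrained at step 1)
    D ↦ A  (constrained at step 1)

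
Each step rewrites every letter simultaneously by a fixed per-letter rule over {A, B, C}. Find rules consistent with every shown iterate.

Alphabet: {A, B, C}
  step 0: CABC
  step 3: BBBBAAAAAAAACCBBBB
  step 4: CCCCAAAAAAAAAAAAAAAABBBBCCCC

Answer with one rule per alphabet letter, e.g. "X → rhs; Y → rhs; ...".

  step 3 ⇒ step 4: BBBBAAAAAAAACCBBBB ⇒ C·C·C·C·AA·AA·AA·AA·AA·AA·AA·AA·BB·BB·C·C·C·C
    A ↦ AA
    B ↦ C
    C ↦ BB

A->AA, B->C, C->BB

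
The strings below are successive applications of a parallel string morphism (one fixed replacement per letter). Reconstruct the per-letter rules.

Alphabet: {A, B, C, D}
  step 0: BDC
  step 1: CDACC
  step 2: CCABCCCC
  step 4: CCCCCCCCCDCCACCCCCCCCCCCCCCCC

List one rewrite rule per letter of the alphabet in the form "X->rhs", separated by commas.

A->B, B->CD, C->CC, D->A

  step 1 ⇒ step 2: CDACC ⇒ CC·A·B·CC·CC
    A ↦ B
    C ↦ CC
    D ↦ A
  step 0 ⇒ step 1: BDC ⇒ CD·A·CC
    B ↦ CD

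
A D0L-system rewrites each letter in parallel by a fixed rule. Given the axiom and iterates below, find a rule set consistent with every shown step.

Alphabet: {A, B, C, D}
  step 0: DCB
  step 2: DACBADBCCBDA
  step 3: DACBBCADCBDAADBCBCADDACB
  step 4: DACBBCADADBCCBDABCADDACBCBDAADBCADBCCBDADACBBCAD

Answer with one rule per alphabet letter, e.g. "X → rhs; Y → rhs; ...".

  step 3 ⇒ step 4: DACBBCADCBDAADBCBCADDACB ⇒ DA·CB·BC·AD·AD·BC·CB·DA·BC·AD·DA·CB·CB·DA·AD·BC·AD·BC·CB·DA·DA·CB·BC·AD
    A ↦ CB
    B ↦ AD
    C ↦ BC
    D ↦ DA

A->CB, B->AD, C->BC, D->DA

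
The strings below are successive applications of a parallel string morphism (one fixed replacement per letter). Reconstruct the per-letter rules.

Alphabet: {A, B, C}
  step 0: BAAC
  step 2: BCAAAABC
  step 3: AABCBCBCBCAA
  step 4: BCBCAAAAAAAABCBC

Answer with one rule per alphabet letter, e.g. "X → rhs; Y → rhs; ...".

  step 3 ⇒ step 4: AABCBCBCBCAA ⇒ BC·BC·A·A·A·A·A·A·A·A·BC·BC
    A ↦ BC
    B ↦ A
    C ↦ A

A->BC, B->A, C->A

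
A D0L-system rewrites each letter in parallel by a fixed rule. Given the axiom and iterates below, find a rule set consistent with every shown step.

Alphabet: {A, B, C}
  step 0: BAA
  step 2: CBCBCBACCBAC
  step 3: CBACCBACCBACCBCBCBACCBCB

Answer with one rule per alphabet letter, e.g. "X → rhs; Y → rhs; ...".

  step 2 ⇒ step 3: CBCBCBACCBAC ⇒ CB·AC·CB·AC·CB·AC·CB·CB·CB·AC·CB·CB
    A ↦ CB
    B ↦ AC
    C ↦ CB

A->CB, B->AC, C->CB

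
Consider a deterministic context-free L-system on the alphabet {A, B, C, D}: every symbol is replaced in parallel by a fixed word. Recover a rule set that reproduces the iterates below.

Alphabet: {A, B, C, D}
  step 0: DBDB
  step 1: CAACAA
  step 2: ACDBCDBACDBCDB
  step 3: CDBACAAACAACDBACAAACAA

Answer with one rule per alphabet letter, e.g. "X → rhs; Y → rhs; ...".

A->CDB, B->A, C->A, D->CA

  step 2 ⇒ step 3: ACDBCDBACDBCDB ⇒ CDB·A·CA·A·A·CA·A·CDB·A·CA·A·A·CA·A
    A ↦ CDB
    B ↦ A
    C ↦ A
    D ↦ CA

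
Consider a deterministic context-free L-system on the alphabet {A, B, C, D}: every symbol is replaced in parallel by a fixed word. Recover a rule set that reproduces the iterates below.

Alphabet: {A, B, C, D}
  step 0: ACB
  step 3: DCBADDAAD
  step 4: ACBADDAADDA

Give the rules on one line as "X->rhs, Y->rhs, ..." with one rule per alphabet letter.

A->D, B->AD, C->CB, D->A

  step 3 ⇒ step 4: DCBADDAAD ⇒ A·CB·AD·D·A·A·D·D·A
    A ↦ D
    B ↦ AD
    C ↦ CB
    D ↦ A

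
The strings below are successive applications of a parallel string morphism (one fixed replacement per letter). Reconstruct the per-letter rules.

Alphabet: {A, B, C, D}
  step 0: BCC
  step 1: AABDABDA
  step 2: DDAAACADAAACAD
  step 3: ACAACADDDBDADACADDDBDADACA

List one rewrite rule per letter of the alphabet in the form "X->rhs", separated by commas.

A->D, B->AA, C->BDA, D->ACA

  step 2 ⇒ step 3: DDAAACADAAACAD ⇒ ACA·ACA·D·D·D·BDA·D·ACA·D·D·D·BDA·D·ACA
    A ↦ D
    C ↦ BDA
    D ↦ ACA
  step 0 ⇒ step 1: BCC ⇒ AA·BDA·BDA
    B ↦ AA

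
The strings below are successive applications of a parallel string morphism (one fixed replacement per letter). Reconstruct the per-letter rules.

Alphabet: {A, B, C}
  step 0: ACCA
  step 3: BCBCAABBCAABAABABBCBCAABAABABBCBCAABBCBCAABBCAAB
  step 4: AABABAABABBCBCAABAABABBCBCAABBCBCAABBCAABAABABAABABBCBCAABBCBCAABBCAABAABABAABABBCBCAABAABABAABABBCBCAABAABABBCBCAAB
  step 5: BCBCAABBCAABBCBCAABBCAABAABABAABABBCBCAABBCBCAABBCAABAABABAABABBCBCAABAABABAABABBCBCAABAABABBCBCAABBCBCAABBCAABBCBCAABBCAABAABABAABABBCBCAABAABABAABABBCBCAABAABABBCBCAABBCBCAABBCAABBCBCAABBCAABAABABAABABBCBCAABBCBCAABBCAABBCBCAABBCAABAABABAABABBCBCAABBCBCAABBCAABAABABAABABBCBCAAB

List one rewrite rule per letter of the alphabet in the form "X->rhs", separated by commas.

A->BC, B->AAB, C->AB

  step 4 ⇒ step 5: AABABAABABBCBCAABAABABBCBCAABBCBCAABBCAABAABABAABABBCBCAABBCBCAABBCAABAABABAABABBCBCAABAABABAABABBCBCAABAABABBCBCAAB ⇒ BC·BC·AAB·BC·AAB·BC·BC·AAB·BC·AAB·AAB·AB·AAB·AB·BC·BC·AAB·BC·BC·AAB·BC·AAB·AAB·AB·AAB·AB·BC·BC·AAB·AAB·AB·AAB·AB·BC·BC·AAB·AAB·AB·BC·BC·AAB·BC·BC·AAB·BC·AAB·BC·BC·AAB·BC·AAB·AAB·AB·AAB·AB·BC·BC·AAB·AAB·AB·AAB·AB·BC·BC·AAB·AAB·AB·BC·BC·AAB·BC·BC·AAB·BC·AAB·BC·BC·AAB·BC·AAB·AAB·AB·AAB·AB·BC·BC·AAB·BC·BC·AAB·BC·AAB·BC·BC·AAB·BC·AAB·AAB·AB·AAB·AB·BC·BC·AAB·BC·BC·AAB·BC·AAB·AAB·AB·AAB·AB·BC·BC·AAB
    A ↦ BC
    B ↦ AAB
    C ↦ AB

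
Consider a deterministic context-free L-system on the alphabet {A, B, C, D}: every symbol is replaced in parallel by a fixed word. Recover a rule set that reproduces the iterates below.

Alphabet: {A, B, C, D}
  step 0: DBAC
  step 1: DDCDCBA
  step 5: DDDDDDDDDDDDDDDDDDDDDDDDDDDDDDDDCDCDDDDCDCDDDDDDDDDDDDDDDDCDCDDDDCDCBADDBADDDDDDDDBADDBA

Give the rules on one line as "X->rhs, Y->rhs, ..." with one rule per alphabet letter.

A->DC, B->C, C->BA, D->DD

  step 0 ⇒ step 1: DBAC ⇒ DD·C·DC·BA
    A ↦ DC
    B ↦ C
    C ↦ BA
    D ↦ DD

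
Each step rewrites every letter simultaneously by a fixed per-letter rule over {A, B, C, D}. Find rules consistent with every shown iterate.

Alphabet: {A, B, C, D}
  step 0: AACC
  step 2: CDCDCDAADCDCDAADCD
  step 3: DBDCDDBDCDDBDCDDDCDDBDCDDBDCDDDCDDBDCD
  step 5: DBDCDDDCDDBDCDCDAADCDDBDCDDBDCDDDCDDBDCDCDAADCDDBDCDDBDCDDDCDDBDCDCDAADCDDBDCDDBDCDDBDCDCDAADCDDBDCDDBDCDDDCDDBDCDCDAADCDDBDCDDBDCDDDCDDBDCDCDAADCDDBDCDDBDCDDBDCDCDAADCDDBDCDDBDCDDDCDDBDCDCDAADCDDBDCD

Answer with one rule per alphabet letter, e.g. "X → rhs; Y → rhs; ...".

A->D, B->AAD, C->DBD, D->CD

  step 2 ⇒ step 3: CDCDCDAADCDCDAADCD ⇒ DBD·CD·DBD·CD·DBD·CD·D·D·CD·DBD·CD·DBD·CD·D·D·CD·DBD·CD
    A ↦ D
    C ↦ DBD
    D ↦ CD
    B ↦ AAD  (constrained at step 3)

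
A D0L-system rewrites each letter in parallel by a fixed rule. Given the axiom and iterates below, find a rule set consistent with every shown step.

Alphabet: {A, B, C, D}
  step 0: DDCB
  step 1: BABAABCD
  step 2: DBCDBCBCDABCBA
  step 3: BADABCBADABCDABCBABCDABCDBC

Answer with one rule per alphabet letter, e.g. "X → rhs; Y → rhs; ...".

A->BC, B->D, C->ABC, D->BA

  step 2 ⇒ step 3: DBCDBCBCDABCBA ⇒ BA·D·ABC·BA·D·ABC·D·ABC·BA·BC·D·ABC·D·BC
    A ↦ BC
    B ↦ D
    C ↦ ABC
    D ↦ BA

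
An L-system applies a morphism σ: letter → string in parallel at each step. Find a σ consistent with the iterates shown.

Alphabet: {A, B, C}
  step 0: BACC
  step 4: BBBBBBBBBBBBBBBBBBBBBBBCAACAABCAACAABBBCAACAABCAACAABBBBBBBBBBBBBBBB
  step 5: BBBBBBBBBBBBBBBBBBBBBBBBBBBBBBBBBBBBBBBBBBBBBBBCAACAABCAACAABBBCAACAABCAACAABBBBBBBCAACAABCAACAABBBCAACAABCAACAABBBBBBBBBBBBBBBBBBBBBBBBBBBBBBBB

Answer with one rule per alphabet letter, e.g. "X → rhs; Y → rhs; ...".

  step 4 ⇒ step 5: BBBBBBBBBBBBBBBBBBBBBBBCAACAABCAACAABBBCAACAABCAACAABBBBBBBBBBBBBBBB ⇒ BB·BB·BB·BB·BB·BB·BB·BB·BB·BB·BB·BB·BB·BB·BB·BB·BB·BB·BB·BB·BB·BB·BB·B·CAA·CAA·B·CAA·CAA·BB·B·CAA·CAA·B·CAA·CAA·BB·BB·BB·B·CAA·CAA·B·CAA·CAA·BB·B·CAA·CAA·B·CAA·CAA·BB·BB·BB·BB·BB·BB·BB·BB·BB·BB·BB·BB·BB·BB·BB·BB
    A ↦ CAA
    B ↦ BB
    C ↦ B

A->CAA, B->BB, C->B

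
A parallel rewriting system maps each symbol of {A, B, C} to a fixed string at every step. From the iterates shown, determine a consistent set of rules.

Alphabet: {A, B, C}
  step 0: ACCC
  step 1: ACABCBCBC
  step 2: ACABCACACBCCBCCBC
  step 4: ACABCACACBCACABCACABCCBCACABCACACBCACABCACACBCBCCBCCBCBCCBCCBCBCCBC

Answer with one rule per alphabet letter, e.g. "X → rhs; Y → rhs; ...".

  step 1 ⇒ step 2: ACABCBCBC ⇒ ACA·BC·ACA·C·BC·C·BC·C·BC
    A ↦ ACA
    B ↦ C
    C ↦ BC

A->ACA, B->C, C->BC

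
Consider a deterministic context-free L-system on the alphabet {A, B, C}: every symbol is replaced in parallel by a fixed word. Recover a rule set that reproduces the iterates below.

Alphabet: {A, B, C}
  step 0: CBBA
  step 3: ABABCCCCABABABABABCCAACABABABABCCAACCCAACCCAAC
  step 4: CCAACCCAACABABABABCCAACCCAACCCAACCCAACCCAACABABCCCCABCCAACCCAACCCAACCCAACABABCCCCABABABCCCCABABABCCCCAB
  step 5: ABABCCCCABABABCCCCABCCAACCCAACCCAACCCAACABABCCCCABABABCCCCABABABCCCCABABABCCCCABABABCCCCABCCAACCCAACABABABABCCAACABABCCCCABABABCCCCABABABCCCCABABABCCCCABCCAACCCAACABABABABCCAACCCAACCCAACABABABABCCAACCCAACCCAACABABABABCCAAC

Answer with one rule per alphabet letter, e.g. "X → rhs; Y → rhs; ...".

  step 4 ⇒ step 5: CCAACCCAACABABABABCCAACCCAACCCAACCCAACCCAACABABCCCCABCCAACCCAACCCAACCCAACABABCCCCABABABCCCCABABABCCCCAB ⇒ AB·AB·CC·CC·AB·AB·AB·CC·CC·AB·CC·AAC·CC·AAC·CC·AAC·CC·AAC·AB·AB·CC·CC·AB·AB·AB·CC·CC·AB·AB·AB·CC·CC·AB·AB·AB·CC·CC·AB·AB·AB·CC·CC·AB·CC·AAC·CC·AAC·AB·AB·AB·AB·CC·AAC·AB·AB·CC·CC·AB·AB·AB·CC·CC·AB·AB·AB·CC·CC·AB·AB·AB·CC·CC·AB·CC·AAC·CC·AAC·AB·AB·AB·AB·CC·AAC·CC·AAC·CC·AAC·AB·AB·AB·AB·CC·AAC·CC·AAC·CC·AAC·AB·AB·AB·AB·CC·AAC
    A ↦ CC
    B ↦ AAC
    C ↦ AB

A->CC, B->AAC, C->AB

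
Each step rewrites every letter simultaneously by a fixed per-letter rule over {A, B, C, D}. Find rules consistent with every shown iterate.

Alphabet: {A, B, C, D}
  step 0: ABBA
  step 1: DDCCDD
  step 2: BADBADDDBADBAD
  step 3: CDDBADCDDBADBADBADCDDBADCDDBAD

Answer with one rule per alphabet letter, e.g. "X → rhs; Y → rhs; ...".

  step 2 ⇒ step 3: BADBADDDBADBAD ⇒ C·DD·BAD·C·DD·BAD·BAD·BAD·C·DD·BAD·C·DD·BAD
    A ↦ DD
    B ↦ C
    D ↦ BAD
  step 1 ⇒ step 2: DDCCDD ⇒ BAD·BAD·D·D·BAD·BAD
    C ↦ D

A->DD, B->C, C->D, D->BAD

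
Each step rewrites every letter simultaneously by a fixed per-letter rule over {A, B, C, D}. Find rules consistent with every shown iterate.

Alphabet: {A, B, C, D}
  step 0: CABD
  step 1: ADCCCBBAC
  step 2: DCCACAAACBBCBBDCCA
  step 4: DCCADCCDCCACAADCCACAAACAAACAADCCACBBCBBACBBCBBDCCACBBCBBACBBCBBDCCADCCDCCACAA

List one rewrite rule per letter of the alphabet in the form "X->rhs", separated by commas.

  step 1 ⇒ step 2: ADCCCBBAC ⇒ DCC·AC·A·A·A·CBB·CBB·DCC·A
    A ↦ DCC
    B ↦ CBB
    C ↦ A
    D ↦ AC

A->DCC, B->CBB, C->A, D->AC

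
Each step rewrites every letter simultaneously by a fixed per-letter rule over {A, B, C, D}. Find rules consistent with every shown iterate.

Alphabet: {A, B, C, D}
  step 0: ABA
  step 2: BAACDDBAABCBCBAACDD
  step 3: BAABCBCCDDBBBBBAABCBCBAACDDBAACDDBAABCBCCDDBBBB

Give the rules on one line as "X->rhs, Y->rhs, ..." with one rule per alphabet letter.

A->BC, B->BAA, C->CDD, D->BB

  step 2 ⇒ step 3: BAACDDBAABCBCBAACDD ⇒ BAA·BC·BC·CDD·BB·BB·BAA·BC·BC·BAA·CDD·BAA·CDD·BAA·BC·BC·CDD·BB·BB
    A ↦ BC
    B ↦ BAA
    C ↦ CDD
    D ↦ BB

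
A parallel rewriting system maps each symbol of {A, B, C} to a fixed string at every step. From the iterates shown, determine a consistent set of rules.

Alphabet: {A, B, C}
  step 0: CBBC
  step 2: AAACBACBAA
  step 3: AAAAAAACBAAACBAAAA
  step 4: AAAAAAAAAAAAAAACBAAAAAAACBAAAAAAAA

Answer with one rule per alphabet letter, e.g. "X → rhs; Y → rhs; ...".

  step 3 ⇒ step 4: AAAAAAACBAAACBAAAA ⇒ AA·AA·AA·AA·AA·AA·AA·A·CB·AA·AA·AA·A·CB·AA·AA·AA·AA
    A ↦ AA
    B ↦ CB
    C ↦ A

A->AA, B->CB, C->A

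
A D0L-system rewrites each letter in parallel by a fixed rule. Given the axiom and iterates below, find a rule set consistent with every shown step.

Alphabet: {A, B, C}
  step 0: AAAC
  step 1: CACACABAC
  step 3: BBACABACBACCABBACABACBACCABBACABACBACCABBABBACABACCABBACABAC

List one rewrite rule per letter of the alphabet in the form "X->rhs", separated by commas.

  step 0 ⇒ step 1: AAAC ⇒ CA·CA·CA·BAC
    A ↦ CA
    C ↦ BAC
    B ↦ BBA  (constrained at step 1)

A->CA, B->BBA, C->BAC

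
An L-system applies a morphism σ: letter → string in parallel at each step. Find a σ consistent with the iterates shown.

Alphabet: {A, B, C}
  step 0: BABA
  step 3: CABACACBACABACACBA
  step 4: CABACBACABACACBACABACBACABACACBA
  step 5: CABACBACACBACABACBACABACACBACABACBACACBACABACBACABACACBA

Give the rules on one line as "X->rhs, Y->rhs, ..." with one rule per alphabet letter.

A->BA, B->C, C->CA

  step 4 ⇒ step 5: CABACBACABACACBACABACBACABACACBA ⇒ CA·BA·C·BA·CA·C·BA·CA·BA·C·BA·CA·BA·CA·C·BA·CA·BA·C·BA·CA·C·BA·CA·BA·C·BA·CA·BA·CA·C·BA
    A ↦ BA
    B ↦ C
    C ↦ CA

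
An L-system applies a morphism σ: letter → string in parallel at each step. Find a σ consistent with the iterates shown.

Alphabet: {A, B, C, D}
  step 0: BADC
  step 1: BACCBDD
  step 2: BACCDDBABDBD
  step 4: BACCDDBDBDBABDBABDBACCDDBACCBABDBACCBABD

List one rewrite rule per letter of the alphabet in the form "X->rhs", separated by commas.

A->CC, B->BA, C->D, D->BD

  step 1 ⇒ step 2: BACCBDD ⇒ BA·CC·D·D·BA·BD·BD
    A ↦ CC
    B ↦ BA
    C ↦ D
    D ↦ BD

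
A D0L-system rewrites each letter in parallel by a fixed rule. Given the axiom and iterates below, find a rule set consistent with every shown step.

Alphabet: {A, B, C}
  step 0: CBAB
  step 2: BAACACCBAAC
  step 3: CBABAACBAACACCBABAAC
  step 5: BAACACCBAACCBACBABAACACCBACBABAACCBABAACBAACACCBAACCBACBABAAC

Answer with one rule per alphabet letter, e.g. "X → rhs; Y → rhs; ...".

  step 2 ⇒ step 3: BAACACCBAAC ⇒ C·BA·BA·AC·BA·AC·AC·C·BA·BA·AC
    A ↦ BA
    B ↦ C
    C ↦ AC

A->BA, B->C, C->AC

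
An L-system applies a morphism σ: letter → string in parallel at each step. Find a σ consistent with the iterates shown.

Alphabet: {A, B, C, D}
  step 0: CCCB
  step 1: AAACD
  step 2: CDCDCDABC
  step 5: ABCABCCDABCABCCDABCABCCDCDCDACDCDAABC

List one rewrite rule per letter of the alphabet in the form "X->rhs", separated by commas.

  step 1 ⇒ step 2: AAACD ⇒ CD·CD·CD·A·BC
    A ↦ CD
    C ↦ A
    D ↦ BC
  step 0 ⇒ step 1: CCCB ⇒ A·A·A·CD
    B ↦ CD

A->CD, B->CD, C->A, D->BC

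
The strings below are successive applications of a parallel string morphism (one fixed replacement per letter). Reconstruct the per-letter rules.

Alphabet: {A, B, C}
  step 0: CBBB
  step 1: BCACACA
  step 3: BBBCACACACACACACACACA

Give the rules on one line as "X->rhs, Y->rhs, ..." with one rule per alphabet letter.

A->BB, B->CA, C->B

  step 0 ⇒ step 1: CBBB ⇒ B·CA·CA·CA
    B ↦ CA
    C ↦ B
    A ↦ BB  (constrained at step 1)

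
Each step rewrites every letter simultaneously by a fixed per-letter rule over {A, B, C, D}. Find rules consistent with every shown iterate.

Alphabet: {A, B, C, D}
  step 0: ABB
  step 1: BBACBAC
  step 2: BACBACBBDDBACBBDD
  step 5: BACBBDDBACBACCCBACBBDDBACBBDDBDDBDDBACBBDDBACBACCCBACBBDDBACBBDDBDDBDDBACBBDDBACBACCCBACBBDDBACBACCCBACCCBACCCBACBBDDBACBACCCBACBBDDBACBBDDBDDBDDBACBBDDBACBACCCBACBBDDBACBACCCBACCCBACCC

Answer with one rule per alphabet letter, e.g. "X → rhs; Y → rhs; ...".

A->B, B->BAC, C->BDD, D->C

  step 1 ⇒ step 2: BBACBAC ⇒ BAC·BAC·B·BDD·BAC·B·BDD
    A ↦ B
    B ↦ BAC
    C ↦ BDD
    D ↦ C  (constrained at step 2)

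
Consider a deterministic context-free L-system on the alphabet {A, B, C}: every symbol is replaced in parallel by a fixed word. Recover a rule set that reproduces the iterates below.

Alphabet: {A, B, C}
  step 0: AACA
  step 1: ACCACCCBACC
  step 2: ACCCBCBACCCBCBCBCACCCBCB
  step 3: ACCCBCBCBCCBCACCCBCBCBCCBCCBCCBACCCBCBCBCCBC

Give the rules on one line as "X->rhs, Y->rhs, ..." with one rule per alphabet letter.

A->ACC, B->C, C->CB

  step 2 ⇒ step 3: ACCCBCBACCCBCBCBCACCCBCB ⇒ ACC·CB·CB·CB·C·CB·C·ACC·CB·CB·CB·C·CB·C·CB·C·CB·ACC·CB·CB·CB·C·CB·C
    A ↦ ACC
    B ↦ C
    C ↦ CB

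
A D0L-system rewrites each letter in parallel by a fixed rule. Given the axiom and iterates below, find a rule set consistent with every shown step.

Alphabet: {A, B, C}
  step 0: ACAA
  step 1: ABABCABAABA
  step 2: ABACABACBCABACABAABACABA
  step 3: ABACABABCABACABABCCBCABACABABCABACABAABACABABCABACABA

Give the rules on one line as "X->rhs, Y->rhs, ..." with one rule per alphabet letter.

  step 2 ⇒ step 3: ABACABACBCABACABAABACABA ⇒ ABA·C·ABA·BC·ABA·C·ABA·BC·C·BC·ABA·C·ABA·BC·ABA·C·ABA·ABA·C·ABA·BC·ABA·C·ABA
    A ↦ ABA
    B ↦ C
    C ↦ BC

A->ABA, B->C, C->BC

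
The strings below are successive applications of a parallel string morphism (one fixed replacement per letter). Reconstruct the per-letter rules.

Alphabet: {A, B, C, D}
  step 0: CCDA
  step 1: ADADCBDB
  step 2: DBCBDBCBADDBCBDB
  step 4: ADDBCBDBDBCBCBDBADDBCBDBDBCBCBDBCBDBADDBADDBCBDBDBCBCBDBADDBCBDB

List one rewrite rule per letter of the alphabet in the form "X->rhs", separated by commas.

  step 1 ⇒ step 2: ADADCBDB ⇒ DB·CB·DB·CB·AD·DB·CB·DB
    A ↦ DB
    B ↦ DB
    C ↦ AD
    D ↦ CB

A->DB, B->DB, C->AD, D->CB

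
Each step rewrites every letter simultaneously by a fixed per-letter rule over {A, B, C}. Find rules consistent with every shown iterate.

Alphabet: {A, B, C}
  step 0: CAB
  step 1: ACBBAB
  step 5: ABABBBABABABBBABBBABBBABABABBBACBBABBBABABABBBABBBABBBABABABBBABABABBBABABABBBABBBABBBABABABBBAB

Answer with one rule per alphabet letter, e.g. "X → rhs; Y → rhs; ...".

A->BB, B->AB, C->AC

  step 0 ⇒ step 1: CAB ⇒ AC·BB·AB
    A ↦ BB
    B ↦ AB
    C ↦ AC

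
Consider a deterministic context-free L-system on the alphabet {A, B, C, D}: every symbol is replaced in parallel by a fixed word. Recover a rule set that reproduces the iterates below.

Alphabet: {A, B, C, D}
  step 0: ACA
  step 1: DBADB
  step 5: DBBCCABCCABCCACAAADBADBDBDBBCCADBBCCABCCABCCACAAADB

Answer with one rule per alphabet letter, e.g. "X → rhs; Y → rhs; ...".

A->DB, B->CA, C->A, D->BC

  step 0 ⇒ step 1: ACA ⇒ DB·A·DB
    A ↦ DB
    C ↦ A
    B ↦ CA  (constrained at step 1)
    D ↦ BC  (constrained at step 1)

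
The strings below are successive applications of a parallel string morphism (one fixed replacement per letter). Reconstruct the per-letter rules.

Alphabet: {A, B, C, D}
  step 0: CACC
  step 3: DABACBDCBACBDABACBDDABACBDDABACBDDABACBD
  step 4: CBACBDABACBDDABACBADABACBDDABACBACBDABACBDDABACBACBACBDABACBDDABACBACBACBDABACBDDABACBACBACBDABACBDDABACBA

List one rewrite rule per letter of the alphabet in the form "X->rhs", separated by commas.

A->CBD, B->ABA, C->D, D->CBA

  step 3 ⇒ step 4: DABACBDCBACBDABACBDDABACBDDABACBDDABACBD ⇒ CBA·CBD·ABA·CBD·D·ABA·CBA·D·ABA·CBD·D·ABA·CBA·CBD·ABA·CBD·D·ABA·CBA·CBA·CBD·ABA·CBD·D·ABA·CBA·CBA·CBD·ABA·CBD·D·ABA·CBA·CBA·CBD·ABA·CBD·D·ABA·CBA
    A ↦ CBD
    B ↦ ABA
    C ↦ D
    D ↦ CBA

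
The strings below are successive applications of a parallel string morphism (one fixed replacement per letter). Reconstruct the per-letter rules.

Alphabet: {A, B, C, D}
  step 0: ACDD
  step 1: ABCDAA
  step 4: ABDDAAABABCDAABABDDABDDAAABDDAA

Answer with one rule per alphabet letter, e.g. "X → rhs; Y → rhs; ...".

A->AB, B->DD, C->CD, D->A

  step 0 ⇒ step 1: ACDD ⇒ AB·CD·A·A
    A ↦ AB
    C ↦ CD
    D ↦ A
    B ↦ DD  (constrained at step 1)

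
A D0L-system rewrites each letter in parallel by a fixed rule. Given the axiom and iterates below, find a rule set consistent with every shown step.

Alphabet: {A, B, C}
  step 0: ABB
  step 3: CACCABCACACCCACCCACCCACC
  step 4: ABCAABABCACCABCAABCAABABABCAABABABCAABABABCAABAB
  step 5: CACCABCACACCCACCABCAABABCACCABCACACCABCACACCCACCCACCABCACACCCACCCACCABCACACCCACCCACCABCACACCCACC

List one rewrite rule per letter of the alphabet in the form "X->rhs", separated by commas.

  step 4 ⇒ step 5: ABCAABABCACCABCAABCAABABABCAABABABCAABABABCAABAB ⇒ CA·CC·AB·CA·CA·CC·CA·CC·AB·CA·AB·AB·CA·CC·AB·CA·CA·CC·AB·CA·CA·CC·CA·CC·CA·CC·AB·CA·CA·CC·CA·CC·CA·CC·AB·CA·CA·CC·CA·CC·CA·CC·AB·CA·CA·CC·CA·CC
    A ↦ CA
    B ↦ CC
    C ↦ AB

A->CA, B->CC, C->AB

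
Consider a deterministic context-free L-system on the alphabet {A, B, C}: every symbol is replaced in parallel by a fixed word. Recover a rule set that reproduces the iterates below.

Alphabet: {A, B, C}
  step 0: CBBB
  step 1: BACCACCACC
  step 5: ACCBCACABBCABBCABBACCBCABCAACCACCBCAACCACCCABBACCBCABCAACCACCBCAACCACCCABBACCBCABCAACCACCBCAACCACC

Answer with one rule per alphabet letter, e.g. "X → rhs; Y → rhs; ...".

  step 0 ⇒ step 1: CBBB ⇒ B·ACC·ACC·ACC
    B ↦ ACC
    C ↦ B
    A ↦ CA  (constrained at step 1)

A->CA, B->ACC, C->B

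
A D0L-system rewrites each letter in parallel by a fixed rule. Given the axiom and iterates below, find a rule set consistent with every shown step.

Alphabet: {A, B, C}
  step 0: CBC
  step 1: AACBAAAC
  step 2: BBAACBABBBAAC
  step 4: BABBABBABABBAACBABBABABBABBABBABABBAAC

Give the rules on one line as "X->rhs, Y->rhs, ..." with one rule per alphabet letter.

A->B, B->BA, C->AAC

  step 1 ⇒ step 2: AACBAAAC ⇒ B·B·AAC·BA·B·B·B·AAC
    A ↦ B
    B ↦ BA
    C ↦ AAC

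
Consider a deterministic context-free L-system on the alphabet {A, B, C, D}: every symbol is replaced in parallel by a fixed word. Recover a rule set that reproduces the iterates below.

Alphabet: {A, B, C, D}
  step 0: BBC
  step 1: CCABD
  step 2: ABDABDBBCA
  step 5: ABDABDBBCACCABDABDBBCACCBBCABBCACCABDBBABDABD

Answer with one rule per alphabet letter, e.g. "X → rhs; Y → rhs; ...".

  step 1 ⇒ step 2: CCABD ⇒ ABD·ABD·BB·C·A
    A ↦ BB
    B ↦ C
    C ↦ ABD
    D ↦ A

A->BB, B->C, C->ABD, D->A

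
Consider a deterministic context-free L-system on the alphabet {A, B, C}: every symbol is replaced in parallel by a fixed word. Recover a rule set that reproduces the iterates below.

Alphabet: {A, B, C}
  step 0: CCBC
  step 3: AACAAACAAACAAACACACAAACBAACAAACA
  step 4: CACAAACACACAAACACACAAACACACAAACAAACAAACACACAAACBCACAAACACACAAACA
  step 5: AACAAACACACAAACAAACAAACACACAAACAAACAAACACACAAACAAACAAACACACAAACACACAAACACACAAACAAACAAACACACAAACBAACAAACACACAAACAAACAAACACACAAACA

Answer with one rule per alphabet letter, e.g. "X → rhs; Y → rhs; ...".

A->CA, B->CB, C->AA

  step 4 ⇒ step 5: CACAAACACACAAACACACAAACACACAAACAAACAAACACACAAACBCACAAACACACAAACA ⇒ AA·CA·AA·CA·CA·CA·AA·CA·AA·CA·AA·CA·CA·CA·AA·CA·AA·CA·AA·CA·CA·CA·AA·CA·AA·CA·AA·CA·CA·CA·AA·CA·CA·CA·AA·CA·CA·CA·AA·CA·AA·CA·AA·CA·CA·CA·AA·CB·AA·CA·AA·CA·CA·CA·AA·CA·AA·CA·AA·CA·CA·CA·AA·CA
    A ↦ CA
    B ↦ CB
    C ↦ AA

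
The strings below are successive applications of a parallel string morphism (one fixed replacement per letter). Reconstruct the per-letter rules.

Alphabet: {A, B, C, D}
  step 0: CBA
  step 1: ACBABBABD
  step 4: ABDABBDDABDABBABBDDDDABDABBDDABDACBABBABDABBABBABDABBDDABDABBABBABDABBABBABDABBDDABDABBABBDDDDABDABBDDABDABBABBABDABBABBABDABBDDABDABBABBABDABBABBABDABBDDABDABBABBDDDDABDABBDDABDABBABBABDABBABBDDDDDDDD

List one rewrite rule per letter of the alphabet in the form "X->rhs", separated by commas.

A->ABD, B->ABB, C->ACB, D->DD

  step 0 ⇒ step 1: CBA ⇒ ACB·ABB·ABD
    A ↦ ABD
    B ↦ ABB
    C ↦ ACB
    D ↦ DD  (constrained at step 1)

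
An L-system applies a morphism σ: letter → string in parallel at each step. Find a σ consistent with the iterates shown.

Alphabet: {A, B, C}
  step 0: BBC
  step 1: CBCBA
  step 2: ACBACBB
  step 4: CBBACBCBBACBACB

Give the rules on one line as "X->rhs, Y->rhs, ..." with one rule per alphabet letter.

  step 1 ⇒ step 2: CBCBA ⇒ A·CB·A·CB·B
    A ↦ B
    B ↦ CB
    C ↦ A

A->B, B->CB, C->A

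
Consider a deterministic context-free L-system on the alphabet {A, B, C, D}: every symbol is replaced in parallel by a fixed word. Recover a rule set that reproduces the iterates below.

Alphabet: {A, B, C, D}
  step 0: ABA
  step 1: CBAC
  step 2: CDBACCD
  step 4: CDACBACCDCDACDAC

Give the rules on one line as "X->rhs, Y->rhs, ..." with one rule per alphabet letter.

A->C, B->BA, C->CD, D->A

  step 1 ⇒ step 2: CBAC ⇒ CD·BA·C·CD
    A ↦ C
    B ↦ BA
    C ↦ CD
    D ↦ A  (constrained at step 2)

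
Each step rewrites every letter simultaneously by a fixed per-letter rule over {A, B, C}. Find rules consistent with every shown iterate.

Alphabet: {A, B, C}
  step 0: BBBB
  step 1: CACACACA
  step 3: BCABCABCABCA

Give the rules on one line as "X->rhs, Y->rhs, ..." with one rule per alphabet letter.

A->B, B->CA, C->A

  step 0 ⇒ step 1: BBBB ⇒ CA·CA·CA·CA
    B ↦ CA
    A ↦ B  (constrained at step 1)
    C ↦ A  (constrained at step 1)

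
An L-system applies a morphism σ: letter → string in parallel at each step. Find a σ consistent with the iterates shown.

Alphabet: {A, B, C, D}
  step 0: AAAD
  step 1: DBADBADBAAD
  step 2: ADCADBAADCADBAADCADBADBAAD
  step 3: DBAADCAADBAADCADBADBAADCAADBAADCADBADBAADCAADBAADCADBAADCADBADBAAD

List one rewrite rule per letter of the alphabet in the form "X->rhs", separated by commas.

A->DBA, B->CA, C->CAA, D->AD

  step 2 ⇒ step 3: ADCADBAADCADBAADCADBADBAAD ⇒ DBA·AD·CAA·DBA·AD·CA·DBA·DBA·AD·CAA·DBA·AD·CA·DBA·DBA·AD·CAA·DBA·AD·CA·DBA·AD·CA·DBA·DBA·AD
    A ↦ DBA
    B ↦ CA
    C ↦ CAA
    D ↦ AD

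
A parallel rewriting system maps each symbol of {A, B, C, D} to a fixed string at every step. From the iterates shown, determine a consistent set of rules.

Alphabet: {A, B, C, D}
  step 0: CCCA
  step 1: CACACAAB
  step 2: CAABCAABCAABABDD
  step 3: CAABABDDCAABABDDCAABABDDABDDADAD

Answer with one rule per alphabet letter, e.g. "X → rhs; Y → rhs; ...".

A->AB, B->DD, C->CA, D->AD

  step 2 ⇒ step 3: CAABCAABCAABABDD ⇒ CA·AB·AB·DD·CA·AB·AB·DD·CA·AB·AB·DD·AB·DD·AD·AD
    A ↦ AB
    B ↦ DD
    C ↦ CA
    D ↦ AD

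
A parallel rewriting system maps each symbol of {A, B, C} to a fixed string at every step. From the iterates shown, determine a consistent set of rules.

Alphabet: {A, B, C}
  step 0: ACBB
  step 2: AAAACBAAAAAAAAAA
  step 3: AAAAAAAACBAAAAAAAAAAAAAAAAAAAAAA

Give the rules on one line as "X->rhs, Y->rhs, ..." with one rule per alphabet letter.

A->AA, B->AA, C->CB

  step 2 ⇒ step 3: AAAACBAAAAAAAAAA ⇒ AA·AA·AA·AA·CB·AA·AA·AA·AA·AA·AA·AA·AA·AA·AA·AA
    A ↦ AA
    B ↦ AA
    C ↦ CB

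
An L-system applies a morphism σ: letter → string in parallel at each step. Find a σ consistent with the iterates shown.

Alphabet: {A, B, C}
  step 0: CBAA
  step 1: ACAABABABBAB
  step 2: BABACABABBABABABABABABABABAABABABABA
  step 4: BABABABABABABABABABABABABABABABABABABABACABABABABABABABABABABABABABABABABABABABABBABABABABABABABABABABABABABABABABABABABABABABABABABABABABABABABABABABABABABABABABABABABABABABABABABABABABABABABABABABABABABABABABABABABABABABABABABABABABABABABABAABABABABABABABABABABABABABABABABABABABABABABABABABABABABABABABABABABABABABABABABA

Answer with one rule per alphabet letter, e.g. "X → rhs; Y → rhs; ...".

A->BAB, B->ABA, C->ACA

  step 1 ⇒ step 2: ACAABABABBAB ⇒ BAB·ACA·BAB·BAB·ABA·BAB·ABA·BAB·ABA·ABA·BAB·ABA
    A ↦ BAB
    B ↦ ABA
    C ↦ ACA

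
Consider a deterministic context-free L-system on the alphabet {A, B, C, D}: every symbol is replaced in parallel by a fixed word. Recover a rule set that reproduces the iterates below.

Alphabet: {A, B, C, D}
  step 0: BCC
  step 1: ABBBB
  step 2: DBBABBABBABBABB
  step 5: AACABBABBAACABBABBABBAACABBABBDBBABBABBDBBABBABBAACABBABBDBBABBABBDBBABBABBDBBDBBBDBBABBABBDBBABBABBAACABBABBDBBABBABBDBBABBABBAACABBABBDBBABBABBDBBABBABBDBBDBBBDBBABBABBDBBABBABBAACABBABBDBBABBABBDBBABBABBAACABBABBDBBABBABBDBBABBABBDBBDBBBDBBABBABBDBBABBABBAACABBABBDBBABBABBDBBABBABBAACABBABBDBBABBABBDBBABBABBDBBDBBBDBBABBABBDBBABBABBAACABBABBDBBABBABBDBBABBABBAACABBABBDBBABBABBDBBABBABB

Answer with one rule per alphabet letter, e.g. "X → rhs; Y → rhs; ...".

  step 1 ⇒ step 2: ABBBB ⇒ DBB·ABB·ABB·ABB·ABB
    A ↦ DBB
    B ↦ ABB
  step 0 ⇒ step 1: BCC ⇒ ABB·B·B
    C ↦ B
    D ↦ AAC  (constrained at step 2)

A->DBB, B->ABB, C->B, D->AAC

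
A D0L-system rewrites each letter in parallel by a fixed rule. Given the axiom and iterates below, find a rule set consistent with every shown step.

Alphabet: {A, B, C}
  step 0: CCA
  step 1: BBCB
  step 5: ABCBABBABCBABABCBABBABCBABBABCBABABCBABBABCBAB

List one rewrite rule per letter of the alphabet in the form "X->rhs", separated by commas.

A->CB, B->AB, C->B

  step 0 ⇒ step 1: CCA ⇒ B·B·CB
    A ↦ CB
    C ↦ B
    B ↦ AB  (constrained at step 1)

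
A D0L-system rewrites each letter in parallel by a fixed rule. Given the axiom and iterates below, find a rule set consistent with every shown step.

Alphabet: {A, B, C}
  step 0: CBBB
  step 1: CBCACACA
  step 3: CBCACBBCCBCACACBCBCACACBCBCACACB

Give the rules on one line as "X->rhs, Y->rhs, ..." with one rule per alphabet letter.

A->BC, B->CA, C->CB

  step 0 ⇒ step 1: CBBB ⇒ CB·CA·CA·CA
    B ↦ CA
    C ↦ CB
    A ↦ BC  (constrained at step 1)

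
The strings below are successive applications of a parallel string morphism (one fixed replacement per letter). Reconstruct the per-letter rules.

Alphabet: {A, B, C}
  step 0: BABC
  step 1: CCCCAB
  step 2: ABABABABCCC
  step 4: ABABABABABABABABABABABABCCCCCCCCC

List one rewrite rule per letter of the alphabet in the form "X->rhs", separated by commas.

A->CC, B->C, C->AB

  step 1 ⇒ step 2: CCCCAB ⇒ AB·AB·AB·AB·CC·C
    A ↦ CC
    B ↦ C
    C ↦ AB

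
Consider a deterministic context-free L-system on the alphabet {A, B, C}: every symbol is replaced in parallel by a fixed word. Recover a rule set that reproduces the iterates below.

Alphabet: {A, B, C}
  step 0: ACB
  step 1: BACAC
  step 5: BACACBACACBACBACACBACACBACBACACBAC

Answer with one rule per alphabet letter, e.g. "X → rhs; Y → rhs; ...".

  step 0 ⇒ step 1: ACB ⇒ B·AC·AC
    A ↦ B
    B ↦ AC
    C ↦ AC

A->B, B->AC, C->AC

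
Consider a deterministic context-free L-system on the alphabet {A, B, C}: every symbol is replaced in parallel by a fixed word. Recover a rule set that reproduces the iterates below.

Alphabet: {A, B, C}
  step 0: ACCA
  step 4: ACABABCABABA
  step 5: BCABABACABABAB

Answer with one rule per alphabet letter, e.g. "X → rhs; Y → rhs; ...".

  step 4 ⇒ step 5: ACABABCABABA ⇒ B·CA·B·A·B·A·CA·B·A·B·A·B
    A ↦ B
    B ↦ A
    C ↦ CA

A->B, B->A, C->CA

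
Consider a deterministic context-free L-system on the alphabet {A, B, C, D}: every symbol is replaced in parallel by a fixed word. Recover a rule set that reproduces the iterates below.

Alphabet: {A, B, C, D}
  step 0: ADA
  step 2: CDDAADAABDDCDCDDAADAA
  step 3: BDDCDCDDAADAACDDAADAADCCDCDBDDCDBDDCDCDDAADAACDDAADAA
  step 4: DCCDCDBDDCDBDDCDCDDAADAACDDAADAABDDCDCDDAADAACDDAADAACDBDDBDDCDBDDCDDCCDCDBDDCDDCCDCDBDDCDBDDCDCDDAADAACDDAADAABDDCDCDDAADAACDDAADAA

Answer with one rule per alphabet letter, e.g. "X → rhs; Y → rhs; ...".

  step 3 ⇒ step 4: BDDCDCDDAADAACDDAADAADCCDCDBDDCDBDDCDCDDAADAACDDAADAA ⇒ DC·CD·CD·BDD·CD·BDD·CD·CD·DAA·DAA·CD·DAA·DAA·BDD·CD·CD·DAA·DAA·CD·DAA·DAA·CD·BDD·BDD·CD·BDD·CD·DC·CD·CD·BDD·CD·DC·CD·CD·BDD·CD·BDD·CD·CD·DAA·DAA·CD·DAA·DAA·BDD·CD·CD·DAA·DAA·CD·DAA·DAA
    A ↦ DAA
    B ↦ DC
    C ↦ BDD
    D ↦ CD

A->DAA, B->DC, C->BDD, D->CD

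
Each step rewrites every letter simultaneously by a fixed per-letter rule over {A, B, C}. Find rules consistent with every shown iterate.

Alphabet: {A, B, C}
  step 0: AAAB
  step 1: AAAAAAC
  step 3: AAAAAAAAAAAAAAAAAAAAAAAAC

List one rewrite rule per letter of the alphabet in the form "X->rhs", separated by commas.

A->AA, B->C, C->B

  step 0 ⇒ step 1: AAAB ⇒ AA·AA·AA·C
    A ↦ AA
    B ↦ C
    C ↦ B  (constrained at step 1)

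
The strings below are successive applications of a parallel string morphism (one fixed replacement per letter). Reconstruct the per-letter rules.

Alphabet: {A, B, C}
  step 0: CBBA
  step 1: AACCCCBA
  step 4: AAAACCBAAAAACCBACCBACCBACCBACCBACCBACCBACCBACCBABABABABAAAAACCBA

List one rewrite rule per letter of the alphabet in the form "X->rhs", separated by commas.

A->BA, B->CC, C->AA

  step 0 ⇒ step 1: CBBA ⇒ AA·CC·CC·BA
    A ↦ BA
    B ↦ CC
    C ↦ AA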